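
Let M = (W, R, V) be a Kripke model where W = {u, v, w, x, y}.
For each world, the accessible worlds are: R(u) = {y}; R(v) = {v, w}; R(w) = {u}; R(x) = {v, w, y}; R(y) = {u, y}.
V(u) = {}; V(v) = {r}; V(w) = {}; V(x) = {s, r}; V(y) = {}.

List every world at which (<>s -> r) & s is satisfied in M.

Let φ = (<>s -> r) & s. Evaluate φ at each world:
  u (successors {y}): φ is false.
  v (successors {v, w}): φ is false.
  w (successors {u}): φ is false.
  x (successors {v, w, y}): φ is true.
  y (successors {u, y}): φ is false.
For instance, at y:
  At y: <>s -> r is true, s is false, so (<>s -> r) & s is false.
    At y: <>s is false, r is false, so <>s -> r is true.
      At y: <>s requires s at some successor in {u, y}.
        At u: s is false.
        At y: s is false.
      So <>s is false at y.
Satisfying worlds: {x}

x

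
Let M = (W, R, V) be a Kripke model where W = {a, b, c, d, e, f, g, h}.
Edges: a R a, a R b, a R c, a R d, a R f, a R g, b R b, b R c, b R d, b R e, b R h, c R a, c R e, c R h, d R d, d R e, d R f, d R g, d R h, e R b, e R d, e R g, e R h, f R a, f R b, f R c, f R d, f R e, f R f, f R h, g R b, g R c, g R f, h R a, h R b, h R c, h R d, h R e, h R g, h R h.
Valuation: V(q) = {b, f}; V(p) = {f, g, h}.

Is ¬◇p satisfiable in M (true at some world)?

Let φ = ¬◇p. Evaluate φ at each world:
  a (successors {a, b, c, d, f, g}): φ is false.
  b (successors {b, c, d, e, h}): φ is false.
  c (successors {a, e, h}): φ is false.
  d (successors {d, e, f, g, h}): φ is false.
  e (successors {b, d, g, h}): φ is false.
  f (successors {a, b, c, d, e, f, h}): φ is false.
  g (successors {b, c, f}): φ is false.
  h (successors {a, b, c, d, e, g, h}): φ is false.
For instance, at b:
  At b: ◇p is true, so ¬◇p is false.
    At b: ◇p requires p at some successor in {b, c, d, e, h}.
      p holds at h, so ◇p is true at b.

No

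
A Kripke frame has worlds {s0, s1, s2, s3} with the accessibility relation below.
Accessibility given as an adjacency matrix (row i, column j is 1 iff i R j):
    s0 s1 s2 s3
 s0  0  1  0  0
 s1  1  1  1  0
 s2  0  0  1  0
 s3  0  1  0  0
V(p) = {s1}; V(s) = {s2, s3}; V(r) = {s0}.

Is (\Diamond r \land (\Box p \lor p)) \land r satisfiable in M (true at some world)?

Let φ = (\Diamond r \land (\Box p \lor p)) \land r. Evaluate φ at each world:
  s0 (successors {s1}): φ is false.
  s1 (successors {s0, s1, s2}): φ is false.
  s2 (successors {s2}): φ is false.
  s3 (successors {s1}): φ is false.
For instance, at s0:
  At s0: \Diamond r \land (\Box p \lor p) is false, r is true, so (\Diamond r \land (\Box p \lor p)) \land r is false.
    At s0: \Diamond r is false, \Box p \lor p is true, so \Diamond r \land (\Box p \lor p) is false.
      At s0: \Diamond r requires r at some successor in {s1}.
        At s1: r is false.
      So \Diamond r is false at s0.
      At s0: \Box p is true, p is false, so \Box p \lor p is true.

No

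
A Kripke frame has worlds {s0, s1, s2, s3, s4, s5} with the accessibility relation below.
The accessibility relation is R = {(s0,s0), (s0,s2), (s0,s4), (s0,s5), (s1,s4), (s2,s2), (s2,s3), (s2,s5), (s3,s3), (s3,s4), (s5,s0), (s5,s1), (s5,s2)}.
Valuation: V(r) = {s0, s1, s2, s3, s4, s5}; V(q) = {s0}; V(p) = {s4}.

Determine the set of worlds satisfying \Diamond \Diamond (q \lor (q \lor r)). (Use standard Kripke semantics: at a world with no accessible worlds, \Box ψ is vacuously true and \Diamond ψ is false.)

s0, s2, s3, s5

Let φ = \Diamond \Diamond (q \lor (q \lor r)). Evaluate φ at each world:
  s0 (successors {s0, s2, s4, s5}): φ is true.
  s1 (successors {s4}): φ is false.
  s2 (successors {s2, s3, s5}): φ is true.
  s3 (successors {s3, s4}): φ is true.
  s4 (successors ∅): φ is false.
  s5 (successors {s0, s1, s2}): φ is true.
For instance, at s0:
  At s0: \Diamond \Diamond (q \lor (q \lor r)) requires \Diamond (q \lor (q \lor r)) at some successor in {s0, s2, s4, s5}.
    \Diamond (q \lor (q \lor r)) holds at s0, so \Diamond \Diamond (q \lor (q \lor r)) is true at s0.
      At s0: \Diamond (q \lor (q \lor r)) requires q \lor (q \lor r) at some successor in {s0, s2, s4, s5}.
        q \lor (q \lor r) holds at s0, so \Diamond (q \lor (q \lor r)) is true at s0.
Satisfying worlds: {s0, s2, s3, s5}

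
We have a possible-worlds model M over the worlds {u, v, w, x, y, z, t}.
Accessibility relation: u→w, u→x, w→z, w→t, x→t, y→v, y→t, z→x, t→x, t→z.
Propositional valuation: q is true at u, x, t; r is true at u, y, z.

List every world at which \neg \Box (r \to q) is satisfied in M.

w, t

Recall that \Box ψ holds at a world iff ψ holds at every accessible world, and \Diamond ψ holds iff ψ holds at some accessible world.
Let φ = \neg \Box (r \to q). Evaluate φ at each world:
  u (successors {w, x}): φ is false.
  v (successors ∅): φ is false.
  w (successors {z, t}): φ is true.
  x (successors {t}): φ is false.
  y (successors {v, t}): φ is false.
  z (successors {x}): φ is false.
  t (successors {x, z}): φ is true.
For instance, at u:
  At u: \Box (r \to q) is true, so \neg \Box (r \to q) is false.
    At u: \Box (r \to q) requires r \to q at every successor {w, x}.
      At w: r \to q is true.
      At x: r \to q is true.
    So \Box (r \to q) is true at u.
Satisfying worlds: {w, t}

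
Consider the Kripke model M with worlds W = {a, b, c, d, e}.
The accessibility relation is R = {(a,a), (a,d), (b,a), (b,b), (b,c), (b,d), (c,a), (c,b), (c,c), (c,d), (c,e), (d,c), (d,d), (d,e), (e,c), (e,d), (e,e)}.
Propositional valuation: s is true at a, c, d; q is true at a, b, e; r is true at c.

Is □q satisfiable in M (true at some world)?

No

Recall that □ψ holds at a world iff ψ holds at every accessible world, and ◇ψ holds iff ψ holds at some accessible world.
Let φ = □q. Evaluate φ at each world:
  a (successors {a, d}): φ is false.
  b (successors {a, b, c, d}): φ is false.
  c (successors {a, b, c, d, e}): φ is false.
  d (successors {c, d, e}): φ is false.
  e (successors {c, d, e}): φ is false.
For instance, at b:
  At b: □q requires q at every successor {a, b, c, d}.
    q fails at c, so □q is false at b.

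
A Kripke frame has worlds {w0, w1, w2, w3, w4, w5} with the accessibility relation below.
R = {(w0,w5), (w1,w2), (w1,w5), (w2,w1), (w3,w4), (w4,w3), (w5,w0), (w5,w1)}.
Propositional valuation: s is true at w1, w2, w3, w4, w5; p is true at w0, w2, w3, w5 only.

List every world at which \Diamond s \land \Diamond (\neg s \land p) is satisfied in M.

w5

Let φ = \Diamond s \land \Diamond (\neg s \land p). Evaluate φ at each world:
  w0 (successors {w5}): φ is false.
  w1 (successors {w2, w5}): φ is false.
  w2 (successors {w1}): φ is false.
  w3 (successors {w4}): φ is false.
  w4 (successors {w3}): φ is false.
  w5 (successors {w0, w1}): φ is true.
For instance, at w0:
  At w0: \Diamond s is true, \Diamond (\neg s \land p) is false, so \Diamond s \land \Diamond (\neg s \land p) is false.
    At w0: \Diamond s requires s at some successor in {w5}.
      s holds at w5, so \Diamond s is true at w0.
    At w0: \Diamond (\neg s \land p) requires \neg s \land p at some successor in {w5}.
      At w5: \neg s \land p is false.
    So \Diamond (\neg s \land p) is false at w0.
Satisfying worlds: {w5}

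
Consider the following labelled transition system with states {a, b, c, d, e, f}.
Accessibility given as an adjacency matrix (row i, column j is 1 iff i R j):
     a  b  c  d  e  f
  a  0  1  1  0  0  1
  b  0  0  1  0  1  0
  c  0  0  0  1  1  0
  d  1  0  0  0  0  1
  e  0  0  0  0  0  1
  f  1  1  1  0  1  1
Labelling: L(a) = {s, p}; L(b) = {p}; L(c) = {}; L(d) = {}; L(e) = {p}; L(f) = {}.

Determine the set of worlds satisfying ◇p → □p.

e

Let φ = ◇p → □p. Evaluate φ at each world:
  a (successors {b, c, f}): φ is false.
  b (successors {c, e}): φ is false.
  c (successors {d, e}): φ is false.
  d (successors {a, f}): φ is false.
  e (successors {f}): φ is true.
  f (successors {a, b, c, e, f}): φ is false.
For instance, at a:
  At a: ◇p is true, □p is false, so ◇p → □p is false.
    At a: ◇p requires p at some successor in {b, c, f}.
      p holds at b, so ◇p is true at a.
    At a: □p requires p at every successor {b, c, f}.
      p fails at c, so □p is false at a.
Satisfying worlds: {e}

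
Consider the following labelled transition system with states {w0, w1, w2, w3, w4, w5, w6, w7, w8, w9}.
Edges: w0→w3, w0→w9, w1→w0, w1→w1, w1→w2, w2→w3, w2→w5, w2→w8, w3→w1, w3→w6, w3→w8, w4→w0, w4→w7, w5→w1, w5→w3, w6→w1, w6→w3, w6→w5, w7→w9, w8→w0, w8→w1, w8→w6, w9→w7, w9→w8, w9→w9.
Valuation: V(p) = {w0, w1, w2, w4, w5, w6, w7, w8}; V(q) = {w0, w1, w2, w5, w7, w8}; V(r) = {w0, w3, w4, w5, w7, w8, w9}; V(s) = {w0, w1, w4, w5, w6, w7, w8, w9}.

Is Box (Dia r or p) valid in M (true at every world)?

Yes

Recall that Box ψ holds at a world iff ψ holds at every accessible world, and Dia ψ holds iff ψ holds at some accessible world.
Let φ = Box (Dia r or p). Evaluate φ at each world:
  w0 (successors {w3, w9}): φ is true.
  w1 (successors {w0, w1, w2}): φ is true.
  w2 (successors {w3, w5, w8}): φ is true.
  w3 (successors {w1, w6, w8}): φ is true.
  w4 (successors {w0, w7}): φ is true.
  w5 (successors {w1, w3}): φ is true.
  w6 (successors {w1, w3, w5}): φ is true.
  w7 (successors {w9}): φ is true.
  w8 (successors {w0, w1, w6}): φ is true.
  w9 (successors {w7, w8, w9}): φ is true.
For instance, at w4:
  At w4: Box (Dia r or p) requires Dia r or p at every successor {w0, w7}.
      At w0: Dia r is true, p is true, so Dia r or p is true.
      At w7: Dia r is true, p is true, so Dia r or p is true.
  So Box (Dia r or p) is true at w4.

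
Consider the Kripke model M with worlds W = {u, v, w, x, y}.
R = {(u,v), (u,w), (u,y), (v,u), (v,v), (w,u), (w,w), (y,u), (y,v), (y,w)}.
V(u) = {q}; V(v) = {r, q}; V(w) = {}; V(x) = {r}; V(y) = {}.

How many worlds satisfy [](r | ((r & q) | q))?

Let φ = [](r | ((r & q) | q)). Evaluate φ at each world:
  u (successors {v, w, y}): φ is false.
  v (successors {u, v}): φ is true.
  w (successors {u, w}): φ is false.
  x (successors ∅): φ is true.
  y (successors {u, v, w}): φ is false.
For instance, at y:
  At y: [](r | ((r & q) | q)) requires r | ((r & q) | q) at every successor {u, v, w}.
    r | ((r & q) | q) fails at w, so [](r | ((r & q) | q)) is false at y.
Satisfying worlds: {v, x}

2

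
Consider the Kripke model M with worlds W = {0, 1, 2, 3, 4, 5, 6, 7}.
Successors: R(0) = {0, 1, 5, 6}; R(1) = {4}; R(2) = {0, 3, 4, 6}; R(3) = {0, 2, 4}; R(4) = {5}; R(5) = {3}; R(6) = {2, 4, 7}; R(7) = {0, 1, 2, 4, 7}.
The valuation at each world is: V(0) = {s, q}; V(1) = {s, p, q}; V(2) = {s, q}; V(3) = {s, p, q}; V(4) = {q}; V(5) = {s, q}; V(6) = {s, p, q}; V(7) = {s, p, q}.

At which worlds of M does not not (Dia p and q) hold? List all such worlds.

0, 2, 5, 6, 7

Let φ = not not (Dia p and q). Evaluate φ at each world:
  0 (successors {0, 1, 5, 6}): φ is true.
  1 (successors {4}): φ is false.
  2 (successors {0, 3, 4, 6}): φ is true.
  3 (successors {0, 2, 4}): φ is false.
  4 (successors {5}): φ is false.
  5 (successors {3}): φ is true.
  6 (successors {2, 4, 7}): φ is true.
  7 (successors {0, 1, 2, 4, 7}): φ is true.
For instance, at 1:
  At 1: not (Dia p and q) is true, so not not (Dia p and q) is false.
    At 1: Dia p and q is false, so not (Dia p and q) is true.
      At 1: Dia p is false, q is true, so Dia p and q is false.
Satisfying worlds: {0, 2, 5, 6, 7}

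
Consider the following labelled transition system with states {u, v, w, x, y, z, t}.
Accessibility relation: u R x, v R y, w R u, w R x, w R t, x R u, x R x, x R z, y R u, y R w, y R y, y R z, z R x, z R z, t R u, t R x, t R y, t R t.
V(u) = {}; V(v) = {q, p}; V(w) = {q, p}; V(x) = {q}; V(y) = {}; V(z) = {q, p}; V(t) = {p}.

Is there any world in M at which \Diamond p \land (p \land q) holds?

Yes

Let φ = \Diamond p \land (p \land q). Evaluate φ at each world:
  u (successors {x}): φ is false.
  v (successors {y}): φ is false.
  w (successors {u, x, t}): φ is true.
  x (successors {u, x, z}): φ is false.
  y (successors {u, w, y, z}): φ is false.
  z (successors {x, z}): φ is true.
  t (successors {u, x, y, t}): φ is false.
Detail at w (witness):
  At w: \Diamond p is true, p \land q is true, so \Diamond p \land (p \land q) is true.
    At w: \Diamond p requires p at some successor in {u, x, t}.
      p holds at t, so \Diamond p is true at w.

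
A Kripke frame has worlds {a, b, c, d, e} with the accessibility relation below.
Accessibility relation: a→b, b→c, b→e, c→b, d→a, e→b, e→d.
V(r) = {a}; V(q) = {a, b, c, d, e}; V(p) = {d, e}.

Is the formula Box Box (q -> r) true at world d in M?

No

Recall that Box ψ holds at a world iff ψ holds at every accessible world, and Dia ψ holds iff ψ holds at some accessible world.
At d: Box Box (q -> r) requires Box (q -> r) at every successor {a}.
  Box (q -> r) fails at a, so Box Box (q -> r) is false at d.
    At a: Box (q -> r) requires q -> r at every successor {b}.
      q -> r fails at b, so Box (q -> r) is false at a.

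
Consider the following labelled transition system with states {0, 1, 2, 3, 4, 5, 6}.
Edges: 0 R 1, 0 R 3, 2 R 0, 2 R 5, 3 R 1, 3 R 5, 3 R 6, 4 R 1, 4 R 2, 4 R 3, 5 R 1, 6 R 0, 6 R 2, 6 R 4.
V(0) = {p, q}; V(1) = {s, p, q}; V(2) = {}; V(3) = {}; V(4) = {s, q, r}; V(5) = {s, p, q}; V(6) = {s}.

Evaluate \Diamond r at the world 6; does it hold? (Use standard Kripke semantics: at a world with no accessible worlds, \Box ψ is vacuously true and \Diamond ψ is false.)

Recall that \Diamond ψ holds at a world iff ψ holds at some accessible world.
At 6: \Diamond r requires r at some successor in {0, 2, 4}.
  r holds at 4, so \Diamond r is true at 6.

Yes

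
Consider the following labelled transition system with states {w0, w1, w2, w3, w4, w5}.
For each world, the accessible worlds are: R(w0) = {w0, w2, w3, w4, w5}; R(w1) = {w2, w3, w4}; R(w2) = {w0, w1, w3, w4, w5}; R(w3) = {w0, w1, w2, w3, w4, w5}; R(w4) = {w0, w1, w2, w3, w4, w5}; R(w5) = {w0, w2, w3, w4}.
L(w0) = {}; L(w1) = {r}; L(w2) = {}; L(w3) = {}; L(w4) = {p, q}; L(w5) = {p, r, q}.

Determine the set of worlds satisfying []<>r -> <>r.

Let φ = []<>r -> <>r. Evaluate φ at each world:
  w0 (successors {w0, w2, w3, w4, w5}): φ is true.
  w1 (successors {w2, w3, w4}): φ is false.
  w2 (successors {w0, w1, w3, w4, w5}): φ is true.
  w3 (successors {w0, w1, w2, w3, w4, w5}): φ is true.
  w4 (successors {w0, w1, w2, w3, w4, w5}): φ is true.
  w5 (successors {w0, w2, w3, w4}): φ is false.
For instance, at w2:
  At w2: []<>r is false, <>r is true, so []<>r -> <>r is true.
    At w2: []<>r requires <>r at every successor {w0, w1, w3, w4, w5}.
      <>r fails at w1, so []<>r is false at w2.
    At w2: <>r requires r at some successor in {w0, w1, w3, w4, w5}.
      r holds at w1, so <>r is true at w2.
Satisfying worlds: {w0, w2, w3, w4}

w0, w2, w3, w4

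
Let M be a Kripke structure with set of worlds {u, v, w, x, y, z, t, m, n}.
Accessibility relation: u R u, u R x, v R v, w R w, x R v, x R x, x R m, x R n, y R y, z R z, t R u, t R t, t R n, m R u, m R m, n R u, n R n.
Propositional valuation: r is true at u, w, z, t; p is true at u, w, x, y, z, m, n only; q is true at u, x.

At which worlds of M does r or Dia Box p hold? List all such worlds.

u, w, x, y, z, t, m, n

Let φ = r or Dia Box p. Evaluate φ at each world:
  u (successors {u, x}): φ is true.
  v (successors {v}): φ is false.
  w (successors {w}): φ is true.
  x (successors {v, x, m, n}): φ is true.
  y (successors {y}): φ is true.
  z (successors {z}): φ is true.
  t (successors {u, t, n}): φ is true.
  m (successors {u, m}): φ is true.
  n (successors {u, n}): φ is true.
For instance, at m:
  At m: r is false, Dia Box p is true, so r or Dia Box p is true.
    At m: Dia Box p requires Box p at some successor in {u, m}.
      Box p holds at u, so Dia Box p is true at m.
Satisfying worlds: {u, w, x, y, z, t, m, n}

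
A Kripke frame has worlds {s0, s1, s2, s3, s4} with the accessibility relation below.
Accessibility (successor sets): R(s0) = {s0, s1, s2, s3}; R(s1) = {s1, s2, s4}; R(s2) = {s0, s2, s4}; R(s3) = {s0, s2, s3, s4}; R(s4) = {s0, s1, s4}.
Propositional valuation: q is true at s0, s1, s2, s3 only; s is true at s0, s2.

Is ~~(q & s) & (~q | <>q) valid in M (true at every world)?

Let φ = ~~(q & s) & (~q | <>q). Evaluate φ at each world:
  s0 (successors {s0, s1, s2, s3}): φ is true.
  s1 (successors {s1, s2, s4}): φ is false.
  s2 (successors {s0, s2, s4}): φ is true.
  s3 (successors {s0, s2, s3, s4}): φ is false.
  s4 (successors {s0, s1, s4}): φ is false.
Detail at s1 (counterexample):
  At s1: ~~(q & s) is false, ~q | <>q is true, so ~~(q & s) & (~q | <>q) is false.
    At s1: ~q is false, <>q is true, so ~q | <>q is true.
      At s1: <>q requires q at some successor in {s1, s2, s4}.
        q holds at s1, so <>q is true at s1.

No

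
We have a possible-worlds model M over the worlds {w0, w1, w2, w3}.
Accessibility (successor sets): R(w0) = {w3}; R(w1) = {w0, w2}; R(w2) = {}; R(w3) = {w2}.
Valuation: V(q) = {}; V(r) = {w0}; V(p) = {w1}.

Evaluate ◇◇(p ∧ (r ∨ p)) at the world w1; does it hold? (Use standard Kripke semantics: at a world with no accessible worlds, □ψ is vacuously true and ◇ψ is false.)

At w1: ◇◇(p ∧ (r ∨ p)) requires ◇(p ∧ (r ∨ p)) at some successor in {w0, w2}.
  At w0: ◇(p ∧ (r ∨ p)) is false.
  At w2: ◇(p ∧ (r ∨ p)) is false.
So ◇◇(p ∧ (r ∨ p)) is false at w1.

No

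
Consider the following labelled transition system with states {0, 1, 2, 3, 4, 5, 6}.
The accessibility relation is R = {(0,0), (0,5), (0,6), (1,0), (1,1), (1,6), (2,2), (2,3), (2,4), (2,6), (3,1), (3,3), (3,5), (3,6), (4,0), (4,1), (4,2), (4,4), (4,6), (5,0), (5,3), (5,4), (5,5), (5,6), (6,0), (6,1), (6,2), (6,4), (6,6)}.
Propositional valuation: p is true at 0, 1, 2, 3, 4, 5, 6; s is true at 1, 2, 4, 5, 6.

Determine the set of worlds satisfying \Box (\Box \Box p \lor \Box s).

0, 1, 2, 3, 4, 5, 6

Let φ = \Box (\Box \Box p \lor \Box s). Evaluate φ at each world:
  0 (successors {0, 5, 6}): φ is true.
  1 (successors {0, 1, 6}): φ is true.
  2 (successors {2, 3, 4, 6}): φ is true.
  3 (successors {1, 3, 5, 6}): φ is true.
  4 (successors {0, 1, 2, 4, 6}): φ is true.
  5 (successors {0, 3, 4, 5, 6}): φ is true.
  6 (successors {0, 1, 2, 4, 6}): φ is true.
For instance, at 6:
  At 6: \Box (\Box \Box p \lor \Box s) requires \Box \Box p \lor \Box s at every successor {0, 1, 2, 4, 6}.
    At 0: \Box \Box p \lor \Box s is true.
    At 1: \Box \Box p \lor \Box s is true.
    At 2: \Box \Box p \lor \Box s is true.
    At 4: \Box \Box p \lor \Box s is true.
    At 6: \Box \Box p \lor \Box s is true.
  So \Box (\Box \Box p \lor \Box s) is true at 6.
Satisfying worlds: {0, 1, 2, 3, 4, 5, 6}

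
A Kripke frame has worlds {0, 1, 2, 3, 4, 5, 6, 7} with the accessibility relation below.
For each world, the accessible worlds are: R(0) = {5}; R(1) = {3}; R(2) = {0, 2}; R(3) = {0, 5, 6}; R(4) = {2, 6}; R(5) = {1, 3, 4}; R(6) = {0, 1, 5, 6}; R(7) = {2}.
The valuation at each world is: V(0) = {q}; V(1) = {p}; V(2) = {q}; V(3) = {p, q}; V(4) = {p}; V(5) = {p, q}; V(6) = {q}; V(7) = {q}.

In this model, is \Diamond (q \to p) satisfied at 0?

Yes

At 0: \Diamond (q \to p) requires q \to p at some successor in {5}.
  q \to p holds at 5, so \Diamond (q \to p) is true at 0.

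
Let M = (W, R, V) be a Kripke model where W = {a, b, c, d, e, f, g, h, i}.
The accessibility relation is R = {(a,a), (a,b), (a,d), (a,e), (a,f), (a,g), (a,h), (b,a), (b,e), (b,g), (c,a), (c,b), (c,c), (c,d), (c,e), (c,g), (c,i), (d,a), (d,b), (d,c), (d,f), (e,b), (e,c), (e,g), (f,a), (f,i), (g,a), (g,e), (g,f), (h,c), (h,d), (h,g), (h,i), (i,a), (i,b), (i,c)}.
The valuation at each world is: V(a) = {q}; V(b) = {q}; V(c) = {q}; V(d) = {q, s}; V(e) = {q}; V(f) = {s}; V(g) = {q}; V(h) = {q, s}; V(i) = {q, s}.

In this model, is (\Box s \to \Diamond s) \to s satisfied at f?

Yes

At f: \Box s \to \Diamond s is true, s is true, so (\Box s \to \Diamond s) \to s is true.
  At f: \Box s is false, \Diamond s is true, so \Box s \to \Diamond s is true.
    At f: \Box s requires s at every successor {a, i}.
      s fails at a, so \Box s is false at f.
    At f: \Diamond s requires s at some successor in {a, i}.
      s holds at i, so \Diamond s is true at f.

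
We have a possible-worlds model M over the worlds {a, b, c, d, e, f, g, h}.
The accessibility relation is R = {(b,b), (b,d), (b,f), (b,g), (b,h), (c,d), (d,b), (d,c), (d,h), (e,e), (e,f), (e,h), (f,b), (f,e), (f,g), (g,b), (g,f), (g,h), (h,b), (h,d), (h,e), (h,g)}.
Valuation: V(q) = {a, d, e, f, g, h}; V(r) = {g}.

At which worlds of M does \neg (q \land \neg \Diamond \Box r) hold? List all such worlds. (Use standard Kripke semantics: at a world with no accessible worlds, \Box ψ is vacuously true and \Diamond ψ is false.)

b, c

Recall that \Box ψ holds at a world iff ψ holds at every accessible world, and \Diamond ψ holds iff ψ holds at some accessible world.
Let φ = \neg (q \land \neg \Diamond \Box r). Evaluate φ at each world:
  a (successors ∅): φ is false.
  b (successors {b, d, f, g, h}): φ is true.
  c (successors {d}): φ is true.
  d (successors {b, c, h}): φ is false.
  e (successors {e, f, h}): φ is false.
  f (successors {b, e, g}): φ is false.
  g (successors {b, f, h}): φ is false.
  h (successors {b, d, e, g}): φ is false.
For instance, at b:
  At b: q \land \neg \Diamond \Box r is false, so \neg (q \land \neg \Diamond \Box r) is true.
    At b: q is false, \neg \Diamond \Box r is true, so q \land \neg \Diamond \Box r is false.
      At b: \Diamond \Box r is false, so \neg \Diamond \Box r is true.
Satisfying worlds: {b, c}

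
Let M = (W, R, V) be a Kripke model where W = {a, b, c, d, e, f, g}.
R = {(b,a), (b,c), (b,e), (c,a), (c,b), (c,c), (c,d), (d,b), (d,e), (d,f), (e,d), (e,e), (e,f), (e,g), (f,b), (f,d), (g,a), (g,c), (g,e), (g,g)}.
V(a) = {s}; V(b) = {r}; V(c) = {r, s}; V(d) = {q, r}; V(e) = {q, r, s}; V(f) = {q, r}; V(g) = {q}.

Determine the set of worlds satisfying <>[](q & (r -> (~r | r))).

b, c, d, e, g

Let φ = <>[](q & (r -> (~r | r))). Evaluate φ at each world:
  a (successors ∅): φ is false.
  b (successors {a, c, e}): φ is true.
  c (successors {a, b, c, d}): φ is true.
  d (successors {b, e, f}): φ is true.
  e (successors {d, e, f, g}): φ is true.
  f (successors {b, d}): φ is false.
  g (successors {a, c, e, g}): φ is true.
For instance, at g:
  At g: <>[](q & (r -> (~r | r))) requires [](q & (r -> (~r | r))) at some successor in {a, c, e, g}.
    [](q & (r -> (~r | r))) holds at a, so <>[](q & (r -> (~r | r))) is true at g.
      At a: no accessible worlds, so [](q & (r -> (~r | r))) holds vacuously.
Satisfying worlds: {b, c, d, e, g}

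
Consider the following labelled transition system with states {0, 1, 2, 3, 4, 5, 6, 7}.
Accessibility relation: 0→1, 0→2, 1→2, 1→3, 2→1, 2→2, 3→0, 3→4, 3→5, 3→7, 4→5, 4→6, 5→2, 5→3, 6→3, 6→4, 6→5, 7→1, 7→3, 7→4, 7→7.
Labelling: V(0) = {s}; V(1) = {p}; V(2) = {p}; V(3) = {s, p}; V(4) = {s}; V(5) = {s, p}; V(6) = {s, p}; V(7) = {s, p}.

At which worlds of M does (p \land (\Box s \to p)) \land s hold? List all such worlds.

3, 5, 6, 7

Let φ = (p \land (\Box s \to p)) \land s. Evaluate φ at each world:
  0 (successors {1, 2}): φ is false.
  1 (successors {2, 3}): φ is false.
  2 (successors {1, 2}): φ is false.
  3 (successors {0, 4, 5, 7}): φ is true.
  4 (successors {5, 6}): φ is false.
  5 (successors {2, 3}): φ is true.
  6 (successors {3, 4, 5}): φ is true.
  7 (successors {1, 3, 4, 7}): φ is true.
For instance, at 7:
  At 7: p \land (\Box s \to p) is true, s is true, so (p \land (\Box s \to p)) \land s is true.
    At 7: p is true, \Box s \to p is true, so p \land (\Box s \to p) is true.
      At 7: \Box s is false, p is true, so \Box s \to p is true.
Satisfying worlds: {3, 5, 6, 7}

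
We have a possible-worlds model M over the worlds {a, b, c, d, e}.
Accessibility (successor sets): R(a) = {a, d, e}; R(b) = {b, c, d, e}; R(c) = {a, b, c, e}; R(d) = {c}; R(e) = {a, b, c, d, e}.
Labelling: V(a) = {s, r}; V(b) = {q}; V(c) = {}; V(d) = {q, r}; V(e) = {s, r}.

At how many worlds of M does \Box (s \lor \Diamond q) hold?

Let φ = \Box (s \lor \Diamond q). Evaluate φ at each world:
  a (successors {a, d, e}): φ is false.
  b (successors {b, c, d, e}): φ is false.
  c (successors {a, b, c, e}): φ is true.
  d (successors {c}): φ is true.
  e (successors {a, b, c, d, e}): φ is false.
For instance, at d:
  At d: \Box (s \lor \Diamond q) requires s \lor \Diamond q at every successor {c}.
      At c: s is false, \Diamond q is true, so s \lor \Diamond q is true.
  So \Box (s \lor \Diamond q) is true at d.
Satisfying worlds: {c, d}

2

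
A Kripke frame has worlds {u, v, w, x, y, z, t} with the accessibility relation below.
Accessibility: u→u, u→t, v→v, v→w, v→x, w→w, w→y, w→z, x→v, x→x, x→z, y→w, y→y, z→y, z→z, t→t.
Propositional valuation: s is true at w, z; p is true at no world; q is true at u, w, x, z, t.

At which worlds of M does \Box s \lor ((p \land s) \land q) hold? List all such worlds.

Recall that \Box ψ holds at a world iff ψ holds at every accessible world, and \Diamond ψ holds iff ψ holds at some accessible world.
Let φ = \Box s \lor ((p \land s) \land q). Evaluate φ at each world:
  u (successors {u, t}): φ is false.
  v (successors {v, w, x}): φ is false.
  w (successors {w, y, z}): φ is false.
  x (successors {v, x, z}): φ is false.
  y (successors {w, y}): φ is false.
  z (successors {y, z}): φ is false.
  t (successors {t}): φ is false.
For instance, at x:
  At x: \Box s is false, (p \land s) \land q is false, so \Box s \lor ((p \land s) \land q) is false.
    At x: \Box s requires s at every successor {v, x, z}.
      s fails at v, so \Box s is false at x.
Satisfying worlds: none.

none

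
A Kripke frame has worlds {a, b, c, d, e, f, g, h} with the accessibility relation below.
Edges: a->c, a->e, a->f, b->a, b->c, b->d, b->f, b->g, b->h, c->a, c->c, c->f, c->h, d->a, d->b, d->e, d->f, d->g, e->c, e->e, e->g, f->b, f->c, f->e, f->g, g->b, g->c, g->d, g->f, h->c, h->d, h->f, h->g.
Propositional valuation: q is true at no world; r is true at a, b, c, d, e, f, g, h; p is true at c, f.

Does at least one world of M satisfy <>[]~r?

Recall that []ψ holds at a world iff ψ holds at every accessible world, and <>ψ holds iff ψ holds at some accessible world.
Let φ = <>[]~r. Evaluate φ at each world:
  a (successors {c, e, f}): φ is false.
  b (successors {a, c, d, f, g, h}): φ is false.
  c (successors {a, c, f, h}): φ is false.
  d (successors {a, b, e, f, g}): φ is false.
  e (successors {c, e, g}): φ is false.
  f (successors {b, c, e, g}): φ is false.
  g (successors {b, c, d, f}): φ is false.
  h (successors {c, d, f, g}): φ is false.
For instance, at d:
  At d: <>[]~r requires []~r at some successor in {a, b, e, f, g}.
    At a: []~r is false.
    At b: []~r is false.
    At e: []~r is false.
    At f: []~r is false.
    At g: []~r is false.
  So <>[]~r is false at d.

No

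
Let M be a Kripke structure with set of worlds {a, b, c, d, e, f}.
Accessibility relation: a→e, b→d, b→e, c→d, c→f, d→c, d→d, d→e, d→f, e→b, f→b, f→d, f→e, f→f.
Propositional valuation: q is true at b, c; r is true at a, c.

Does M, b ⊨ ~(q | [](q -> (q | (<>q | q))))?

No

At b: q | [](q -> (q | (<>q | q))) is true, so ~(q | [](q -> (q | (<>q | q)))) is false.
  At b: q is true, [](q -> (q | (<>q | q))) is true, so q | [](q -> (q | (<>q | q))) is true.
    At b: [](q -> (q | (<>q | q))) requires q -> (q | (<>q | q)) at every successor {d, e}.
      At d: q -> (q | (<>q | q)) is true.
      At e: q -> (q | (<>q | q)) is true.
    So [](q -> (q | (<>q | q))) is true at b.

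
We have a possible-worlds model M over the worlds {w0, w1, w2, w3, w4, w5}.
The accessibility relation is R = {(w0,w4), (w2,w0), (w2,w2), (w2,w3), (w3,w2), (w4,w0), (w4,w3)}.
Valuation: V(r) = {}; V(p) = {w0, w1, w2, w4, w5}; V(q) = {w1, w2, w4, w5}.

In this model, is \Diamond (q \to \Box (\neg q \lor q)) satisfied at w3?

Recall that \Box ψ holds at a world iff ψ holds at every accessible world, and \Diamond ψ holds iff ψ holds at some accessible world.
At w3: \Diamond (q \to \Box (\neg q \lor q)) requires q \to \Box (\neg q \lor q) at some successor in {w2}.
  q \to \Box (\neg q \lor q) holds at w2, so \Diamond (q \to \Box (\neg q \lor q)) is true at w3.
    At w2: q is true, \Box (\neg q \lor q) is true, so q \to \Box (\neg q \lor q) is true.
      At w2: \Box (\neg q \lor q) requires \neg q \lor q at every successor {w0, w2, w3}.
        At w0: \neg q \lor q is true.
        At w2: \neg q \lor q is true.
        At w3: \neg q \lor q is true.
      So \Box (\neg q \lor q) is true at w2.

Yes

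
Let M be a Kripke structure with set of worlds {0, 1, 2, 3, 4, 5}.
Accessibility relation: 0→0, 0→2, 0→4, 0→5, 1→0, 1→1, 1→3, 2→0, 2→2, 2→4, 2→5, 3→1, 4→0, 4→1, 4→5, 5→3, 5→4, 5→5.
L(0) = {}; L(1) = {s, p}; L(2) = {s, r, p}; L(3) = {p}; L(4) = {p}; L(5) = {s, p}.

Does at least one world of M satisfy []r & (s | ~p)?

No

Let φ = []r & (s | ~p). Evaluate φ at each world:
  0 (successors {0, 2, 4, 5}): φ is false.
  1 (successors {0, 1, 3}): φ is false.
  2 (successors {0, 2, 4, 5}): φ is false.
  3 (successors {1}): φ is false.
  4 (successors {0, 1, 5}): φ is false.
  5 (successors {3, 4, 5}): φ is false.
For instance, at 2:
  At 2: []r is false, s | ~p is true, so []r & (s | ~p) is false.
    At 2: []r requires r at every successor {0, 2, 4, 5}.
      r fails at 0, so []r is false at 2.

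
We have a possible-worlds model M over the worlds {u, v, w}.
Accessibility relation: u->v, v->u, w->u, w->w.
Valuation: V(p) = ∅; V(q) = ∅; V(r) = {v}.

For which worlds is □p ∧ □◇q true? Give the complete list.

none

Recall that □ψ holds at a world iff ψ holds at every accessible world, and ◇ψ holds iff ψ holds at some accessible world.
Let φ = □p ∧ □◇q. Evaluate φ at each world:
  u (successors {v}): φ is false.
  v (successors {u}): φ is false.
  w (successors {u, w}): φ is false.
For instance, at w:
  At w: □p is false, □◇q is false, so □p ∧ □◇q is false.
    At w: □p requires p at every successor {u, w}.
      p fails at u, so □p is false at w.
    At w: □◇q requires ◇q at every successor {u, w}.
      ◇q fails at u, so □◇q is false at w.
Satisfying worlds: none.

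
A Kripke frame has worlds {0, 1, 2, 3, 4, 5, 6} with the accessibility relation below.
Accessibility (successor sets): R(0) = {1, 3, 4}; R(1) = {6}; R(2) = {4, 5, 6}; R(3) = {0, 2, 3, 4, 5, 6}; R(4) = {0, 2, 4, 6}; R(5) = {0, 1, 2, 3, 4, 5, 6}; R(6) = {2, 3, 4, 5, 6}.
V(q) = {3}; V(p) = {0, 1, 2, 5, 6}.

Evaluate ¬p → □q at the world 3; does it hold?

No

At 3: ¬p is true, □q is false, so ¬p → □q is false.
  At 3: □q requires q at every successor {0, 2, 3, 4, 5, 6}.
    q fails at 0, so □q is false at 3.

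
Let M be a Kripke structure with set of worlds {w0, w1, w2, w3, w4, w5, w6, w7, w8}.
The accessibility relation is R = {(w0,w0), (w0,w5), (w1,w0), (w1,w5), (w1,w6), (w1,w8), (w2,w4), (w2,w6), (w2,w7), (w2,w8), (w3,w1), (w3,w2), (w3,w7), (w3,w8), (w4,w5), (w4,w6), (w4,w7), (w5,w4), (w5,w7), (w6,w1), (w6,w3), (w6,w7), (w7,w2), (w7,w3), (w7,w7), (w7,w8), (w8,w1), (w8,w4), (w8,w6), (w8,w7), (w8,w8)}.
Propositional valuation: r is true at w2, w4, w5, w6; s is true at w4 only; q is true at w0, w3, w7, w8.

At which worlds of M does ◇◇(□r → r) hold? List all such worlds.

Recall that □ψ holds at a world iff ψ holds at every accessible world, and ◇ψ holds iff ψ holds at some accessible world.
Let φ = ◇◇(□r → r). Evaluate φ at each world:
  w0 (successors {w0, w5}): φ is true.
  w1 (successors {w0, w5, w6, w8}): φ is true.
  w2 (successors {w4, w6, w7, w8}): φ is true.
  w3 (successors {w1, w2, w7, w8}): φ is true.
  w4 (successors {w5, w6, w7}): φ is true.
  w5 (successors {w4, w7}): φ is true.
  w6 (successors {w1, w3, w7}): φ is true.
  w7 (successors {w2, w3, w7, w8}): φ is true.
  w8 (successors {w1, w4, w6, w7, w8}): φ is true.
For instance, at w0:
  At w0: ◇◇(□r → r) requires ◇(□r → r) at some successor in {w0, w5}.
    ◇(□r → r) holds at w0, so ◇◇(□r → r) is true at w0.
      At w0: ◇(□r → r) requires □r → r at some successor in {w0, w5}.
        □r → r holds at w0, so ◇(□r → r) is true at w0.
Satisfying worlds: {w0, w1, w2, w3, w4, w5, w6, w7, w8}

w0, w1, w2, w3, w4, w5, w6, w7, w8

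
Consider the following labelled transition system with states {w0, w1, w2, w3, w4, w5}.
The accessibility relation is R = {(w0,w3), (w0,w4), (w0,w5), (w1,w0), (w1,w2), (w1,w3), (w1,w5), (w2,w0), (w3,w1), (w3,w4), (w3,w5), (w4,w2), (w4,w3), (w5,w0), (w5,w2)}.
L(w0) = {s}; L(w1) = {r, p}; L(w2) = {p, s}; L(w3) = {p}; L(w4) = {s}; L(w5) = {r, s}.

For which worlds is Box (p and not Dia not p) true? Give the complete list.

Let φ = Box (p and not Dia not p). Evaluate φ at each world:
  w0 (successors {w3, w4, w5}): φ is false.
  w1 (successors {w0, w2, w3, w5}): φ is false.
  w2 (successors {w0}): φ is false.
  w3 (successors {w1, w4, w5}): φ is false.
  w4 (successors {w2, w3}): φ is false.
  w5 (successors {w0, w2}): φ is false.
For instance, at w4:
  At w4: Box (p and not Dia not p) requires p and not Dia not p at every successor {w2, w3}.
    p and not Dia not p fails at w2, so Box (p and not Dia not p) is false at w4.
      At w2: p is true, not Dia not p is false, so p and not Dia not p is false.
Satisfying worlds: none.

none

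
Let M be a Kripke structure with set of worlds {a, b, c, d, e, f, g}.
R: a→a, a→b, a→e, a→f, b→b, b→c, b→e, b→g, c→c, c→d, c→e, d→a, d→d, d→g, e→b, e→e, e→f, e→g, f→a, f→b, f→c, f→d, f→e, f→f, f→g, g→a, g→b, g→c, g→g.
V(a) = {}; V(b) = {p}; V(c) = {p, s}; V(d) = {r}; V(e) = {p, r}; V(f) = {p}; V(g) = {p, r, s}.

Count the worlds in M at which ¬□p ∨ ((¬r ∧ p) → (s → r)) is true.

7

Let φ = ¬□p ∨ ((¬r ∧ p) → (s → r)). Evaluate φ at each world:
  a (successors {a, b, e, f}): φ is true.
  b (successors {b, c, e, g}): φ is true.
  c (successors {c, d, e}): φ is true.
  d (successors {a, d, g}): φ is true.
  e (successors {b, e, f, g}): φ is true.
  f (successors {a, b, c, d, e, f, g}): φ is true.
  g (successors {a, b, c, g}): φ is true.
For instance, at d:
  At d: ¬□p is true, (¬r ∧ p) → (s → r) is true, so ¬□p ∨ ((¬r ∧ p) → (s → r)) is true.
    At d: □p is false, so ¬□p is true.
      At d: □p requires p at every successor {a, d, g}.
        p fails at a, so □p is false at d.
Satisfying worlds: {a, b, c, d, e, f, g}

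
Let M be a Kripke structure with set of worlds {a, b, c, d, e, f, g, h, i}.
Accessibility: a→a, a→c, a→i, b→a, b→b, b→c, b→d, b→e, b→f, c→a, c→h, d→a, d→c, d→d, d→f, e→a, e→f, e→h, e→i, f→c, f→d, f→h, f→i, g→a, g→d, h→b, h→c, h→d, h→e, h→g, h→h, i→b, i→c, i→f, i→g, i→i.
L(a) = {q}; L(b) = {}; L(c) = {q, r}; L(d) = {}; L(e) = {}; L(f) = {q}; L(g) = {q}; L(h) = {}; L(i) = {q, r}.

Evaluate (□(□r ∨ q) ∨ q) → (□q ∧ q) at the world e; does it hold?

Yes

At e: □(□r ∨ q) ∨ q is false, □q ∧ q is false, so (□(□r ∨ q) ∨ q) → (□q ∧ q) is true.
  At e: □(□r ∨ q) is false, q is false, so □(□r ∨ q) ∨ q is false.
    At e: □(□r ∨ q) requires □r ∨ q at every successor {a, f, h, i}.
      □r ∨ q fails at h, so □(□r ∨ q) is false at e.
  At e: □q is false, q is false, so □q ∧ q is false.
    At e: □q requires q at every successor {a, f, h, i}.
      q fails at h, so □q is false at e.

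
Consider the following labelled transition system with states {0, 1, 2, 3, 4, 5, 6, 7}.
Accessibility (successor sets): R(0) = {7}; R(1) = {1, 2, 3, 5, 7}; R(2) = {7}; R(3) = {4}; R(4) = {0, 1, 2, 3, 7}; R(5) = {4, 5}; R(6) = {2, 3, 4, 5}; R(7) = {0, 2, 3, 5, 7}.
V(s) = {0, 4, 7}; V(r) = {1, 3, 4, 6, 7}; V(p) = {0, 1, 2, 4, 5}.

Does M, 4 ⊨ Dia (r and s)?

Yes

At 4: Dia (r and s) requires r and s at some successor in {0, 1, 2, 3, 7}.
  r and s holds at 7, so Dia (r and s) is true at 4.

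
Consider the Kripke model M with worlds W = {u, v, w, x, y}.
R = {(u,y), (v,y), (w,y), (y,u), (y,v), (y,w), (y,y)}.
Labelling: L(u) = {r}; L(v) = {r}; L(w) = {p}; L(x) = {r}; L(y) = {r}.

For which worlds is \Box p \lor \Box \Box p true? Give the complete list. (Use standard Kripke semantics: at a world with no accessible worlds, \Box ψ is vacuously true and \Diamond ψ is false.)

Let φ = \Box p \lor \Box \Box p. Evaluate φ at each world:
  u (successors {y}): φ is false.
  v (successors {y}): φ is false.
  w (successors {y}): φ is false.
  x (successors ∅): φ is true.
  y (successors {u, v, w, y}): φ is false.
For instance, at y:
  At y: \Box p is false, \Box \Box p is false, so \Box p \lor \Box \Box p is false.
    At y: \Box p requires p at every successor {u, v, w, y}.
      p fails at u, so \Box p is false at y.
    At y: \Box \Box p requires \Box p at every successor {u, v, w, y}.
      \Box p fails at u, so \Box \Box p is false at y.
Satisfying worlds: {x}

x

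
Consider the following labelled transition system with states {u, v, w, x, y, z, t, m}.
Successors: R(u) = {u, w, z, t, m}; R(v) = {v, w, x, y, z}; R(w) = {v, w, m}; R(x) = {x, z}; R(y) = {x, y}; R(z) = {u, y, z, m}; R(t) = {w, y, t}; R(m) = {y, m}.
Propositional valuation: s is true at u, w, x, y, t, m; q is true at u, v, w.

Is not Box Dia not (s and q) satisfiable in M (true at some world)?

Let φ = not Box Dia not (s and q). Evaluate φ at each world:
  u (successors {u, w, z, t, m}): φ is false.
  v (successors {v, w, x, y, z}): φ is false.
  w (successors {v, w, m}): φ is false.
  x (successors {x, z}): φ is false.
  y (successors {x, y}): φ is false.
  z (successors {u, y, z, m}): φ is false.
  t (successors {w, y, t}): φ is false.
  m (successors {y, m}): φ is false.
For instance, at w:
  At w: Box Dia not (s and q) is true, so not Box Dia not (s and q) is false.
    At w: Box Dia not (s and q) requires Dia not (s and q) at every successor {v, w, m}.
      At v: Dia not (s and q) is true.
      At w: Dia not (s and q) is true.
      At m: Dia not (s and q) is true.
    So Box Dia not (s and q) is true at w.

No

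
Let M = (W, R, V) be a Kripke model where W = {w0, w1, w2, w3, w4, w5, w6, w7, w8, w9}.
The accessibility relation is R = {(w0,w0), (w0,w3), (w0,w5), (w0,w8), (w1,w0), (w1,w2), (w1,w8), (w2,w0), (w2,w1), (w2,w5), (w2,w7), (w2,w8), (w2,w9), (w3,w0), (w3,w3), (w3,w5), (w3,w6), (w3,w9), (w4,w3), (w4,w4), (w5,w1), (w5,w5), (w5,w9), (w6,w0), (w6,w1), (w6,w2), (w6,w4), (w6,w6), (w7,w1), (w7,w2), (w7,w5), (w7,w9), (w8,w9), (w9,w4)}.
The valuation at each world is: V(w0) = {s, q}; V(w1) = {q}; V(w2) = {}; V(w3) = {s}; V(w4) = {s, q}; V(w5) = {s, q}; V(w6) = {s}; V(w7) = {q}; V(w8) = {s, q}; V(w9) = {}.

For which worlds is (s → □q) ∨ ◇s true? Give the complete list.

w0, w1, w2, w3, w4, w5, w6, w7, w9

Let φ = (s → □q) ∨ ◇s. Evaluate φ at each world:
  w0 (successors {w0, w3, w5, w8}): φ is true.
  w1 (successors {w0, w2, w8}): φ is true.
  w2 (successors {w0, w1, w5, w7, w8, w9}): φ is true.
  w3 (successors {w0, w3, w5, w6, w9}): φ is true.
  w4 (successors {w3, w4}): φ is true.
  w5 (successors {w1, w5, w9}): φ is true.
  w6 (successors {w0, w1, w2, w4, w6}): φ is true.
  w7 (successors {w1, w2, w5, w9}): φ is true.
  w8 (successors {w9}): φ is false.
  w9 (successors {w4}): φ is true.
For instance, at w2:
  At w2: s → □q is true, ◇s is true, so (s → □q) ∨ ◇s is true.
    At w2: s is false, □q is false, so s → □q is true.
      At w2: □q requires q at every successor {w0, w1, w5, w7, w8, w9}.
        q fails at w9, so □q is false at w2.
    At w2: ◇s requires s at some successor in {w0, w1, w5, w7, w8, w9}.
      s holds at w0, so ◇s is true at w2.
Satisfying worlds: {w0, w1, w2, w3, w4, w5, w6, w7, w9}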